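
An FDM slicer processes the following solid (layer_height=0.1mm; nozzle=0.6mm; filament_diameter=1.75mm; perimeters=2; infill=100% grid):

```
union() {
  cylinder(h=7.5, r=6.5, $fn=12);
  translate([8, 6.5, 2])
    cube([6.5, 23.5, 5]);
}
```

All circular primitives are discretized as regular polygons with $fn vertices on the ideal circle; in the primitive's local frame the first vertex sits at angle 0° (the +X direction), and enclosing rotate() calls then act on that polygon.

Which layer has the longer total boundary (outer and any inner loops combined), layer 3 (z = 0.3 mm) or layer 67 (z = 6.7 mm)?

layer 67 (z = 6.7 mm)

Layer 3 (z = 0.3): the r=6.5 cylinder gives a regular 12-gon of circumradius 6.5 (constant along its height) (perimeter = 2·12·6.500·sin(180°/12) = 40.38 mm); the cube at (8, 6.5) is not intersected at this z (z outside [2, 7]); Taking the union: only the r=6.5 cylinder is present, so the union is just that shape — boundary = 40.38 mm. So its perimeter = 40.38 mm. Layer 67 (z = 6.7): the r=6.5 cylinder contributes a regular 12-gon of circumradius 6.5 (perimeter = 2·12·6.500·sin(180°/12) = 40.38 mm); the cube at (8, 6.5) is present — its section is the full 6.5×23.5 rectangle (perimeter 60.00 mm); Merging all regions: the 2 present regions are separate (no shared area or edge), so areas and boundary lengths simply add and each stays a separate island — boundary = 100.38 mm. So its perimeter = 100.38 mm. Layer 67 is larger (100.38 vs 40.38 mm).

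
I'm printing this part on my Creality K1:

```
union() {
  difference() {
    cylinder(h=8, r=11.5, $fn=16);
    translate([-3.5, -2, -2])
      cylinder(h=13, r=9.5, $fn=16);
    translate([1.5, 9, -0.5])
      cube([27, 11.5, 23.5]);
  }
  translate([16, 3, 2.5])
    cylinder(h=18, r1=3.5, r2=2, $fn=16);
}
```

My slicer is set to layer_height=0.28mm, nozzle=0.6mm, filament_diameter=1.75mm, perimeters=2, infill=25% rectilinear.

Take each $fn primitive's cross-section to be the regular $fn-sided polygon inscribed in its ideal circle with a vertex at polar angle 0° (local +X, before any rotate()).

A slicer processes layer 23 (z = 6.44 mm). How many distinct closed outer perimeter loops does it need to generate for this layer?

2

At z = 6.44 mm: the r=11.5 cylinder contributes a regular 16-gon of circumradius 11.5; the r=9.5 cylinder at (-3.5, -2) gives a regular 16-gon of circumradius 9.5 (constant along its height); the cube at (1.5, 9) (footprint 27×11.5) is included at this height; Subtracting the remaining from the first: starting from the r=11.5 cylinder, the r=9.5 cylinder at (-3.5, -2) partially overlaps it — only the 247.10 mm² overlap (of its 276.30 mm²) is removed, clipping the outline; the 27×11.5 cube at (1.5, 9) partially overlaps it — only the 7.52 mm² overlap (of its 310.50 mm²) is removed, clipping the outline — 1 connected region; the cone at (16, 3) (r1=3.5→r2=2) has section circumradius 3.172 here — a regular 16-gon; Combining (union): the 2 present regions are separate (no shared area or edge), so areas and boundary lengths simply add and each stays a separate island — 2 connected regions. The result has 2 disconnected regions.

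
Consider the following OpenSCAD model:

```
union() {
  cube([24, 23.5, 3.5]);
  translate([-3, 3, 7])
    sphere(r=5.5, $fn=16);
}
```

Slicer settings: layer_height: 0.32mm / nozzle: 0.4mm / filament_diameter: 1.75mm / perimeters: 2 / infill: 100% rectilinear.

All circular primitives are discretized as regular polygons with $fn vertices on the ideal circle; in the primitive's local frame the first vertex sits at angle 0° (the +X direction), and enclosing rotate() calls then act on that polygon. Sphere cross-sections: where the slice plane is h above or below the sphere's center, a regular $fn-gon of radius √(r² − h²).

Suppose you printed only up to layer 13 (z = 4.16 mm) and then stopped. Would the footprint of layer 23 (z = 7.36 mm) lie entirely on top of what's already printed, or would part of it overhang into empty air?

Compare the two slices. At z = 4.16: the cube is absent (z outside [0, 3.5]); the r=5.5 sphere at (-3, 3) slices to a regular 16-gon of circumradius 4.710 (√(r²−h²) with h=2.84 from center) (area = (16/2)·4.710²·sin(360°/16) = 67.92 mm²); Combining (union): only the r=5.5 sphere at (-3, 3) is present, so the union is just that shape — area = 67.92 mm². At z = 7.36: the cube is absent (z outside [0, 3.5]); the sphere at (-3, 3): section is a regular 16-gon, circumradius = √(r²−h²) = √(5.5²−0.36²) = 5.488 (area = (16/2)·5.488²·sin(360°/16) = 92.21 mm²); Combining (union): only the r=5.5 sphere at (-3, 3) is present, so the union is just that shape — area = 92.21 mm². Checking containment: at z = 7.36 the cross-section extends beyond the z = 4.16 cross-section by about 24.30 mm².

part overhangs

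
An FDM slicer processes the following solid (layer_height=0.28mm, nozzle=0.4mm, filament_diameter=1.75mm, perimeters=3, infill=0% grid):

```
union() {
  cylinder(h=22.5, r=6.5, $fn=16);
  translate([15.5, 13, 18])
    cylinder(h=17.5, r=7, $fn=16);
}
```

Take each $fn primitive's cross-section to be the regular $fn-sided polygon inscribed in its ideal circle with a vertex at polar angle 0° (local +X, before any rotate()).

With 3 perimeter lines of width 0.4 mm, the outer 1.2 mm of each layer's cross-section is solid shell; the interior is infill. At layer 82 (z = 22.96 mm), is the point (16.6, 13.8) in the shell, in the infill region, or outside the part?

At z = 22.96 mm: the cylinder does not reach this height (z outside [0, 22.5]); the r=7 cylinder at (15.5, 13) contributes a regular 16-gon of circumradius 7; Combining (union): only the r=7 cylinder at (15.5, 13) is present, so the union is just that shape — 1 connected region. Overall, the cross-section is a single solid region. The nearest boundary edge runs (21.97, 15.68)→(20.45, 17.95); distance from the point to it = 5.51 mm. The point is inside the cross-section and 5.51 mm from the nearest boundary — more than the 1.2 mm shell width (3 × 0.4), so it's in the infill interior.

infill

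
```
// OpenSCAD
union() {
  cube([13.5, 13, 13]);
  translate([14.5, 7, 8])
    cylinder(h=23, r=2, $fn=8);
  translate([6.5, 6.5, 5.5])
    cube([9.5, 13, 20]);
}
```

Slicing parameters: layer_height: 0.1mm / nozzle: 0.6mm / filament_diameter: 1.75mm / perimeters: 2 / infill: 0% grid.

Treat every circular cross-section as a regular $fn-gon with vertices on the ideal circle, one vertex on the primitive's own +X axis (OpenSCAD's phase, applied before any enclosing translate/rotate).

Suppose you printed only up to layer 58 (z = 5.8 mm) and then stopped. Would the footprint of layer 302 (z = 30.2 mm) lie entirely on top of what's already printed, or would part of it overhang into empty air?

Compare the two slices. At z = 5.8: the 13.5×13 cube contributes its full rectangle (area 175.50 mm²); the cylinder at (14.5, 7) is absent (z outside [8, 31]); the 9.5×13 cube at (6.5, 6.5) contributes its full rectangle (area 123.50 mm²); Merging all regions: the regions partially overlap — summed areas 299.00 mm² minus the doubly-counted overlap 45.50 mm² gives 253.50 mm² — area = 253.50 mm². At z = 30.2: the cube is absent (z outside [0, 13]); the cylinder at (14.5, 7): section is a regular 8-gon, circumradius r=2 (area = (8/2)·2.000²·sin(360°/8) = 11.31 mm²); the cube at (6.5, 6.5) is absent (z outside [5.5, 25.5]); Merging all regions: only the r=2 cylinder at (14.5, 7) is present, so the union is just that shape — area = 11.31 mm². Checking containment: at z = 30.2 the cross-section extends beyond the z = 5.8 cross-section by about 3.67 mm².

part overhangs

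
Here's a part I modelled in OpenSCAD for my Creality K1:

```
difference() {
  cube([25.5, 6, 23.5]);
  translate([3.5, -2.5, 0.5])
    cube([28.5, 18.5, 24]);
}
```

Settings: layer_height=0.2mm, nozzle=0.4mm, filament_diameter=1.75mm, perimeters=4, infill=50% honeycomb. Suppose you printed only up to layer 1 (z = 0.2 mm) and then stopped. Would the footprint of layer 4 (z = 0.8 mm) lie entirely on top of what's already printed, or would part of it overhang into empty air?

entirely on top

Compare the two slices. At z = 0.2: the cube (footprint 25.5×6) is included at this height (area 153.00 mm²); the cube at (3.5, -2.5) is absent (z outside [0.5, 24.5]); Subtracting the remaining from the first: none of the subtracted shapes is present at this height, so the 25.5×6 cube is unchanged — area = 153.00 mm². At z = 0.8: the cube is present — its section is the full 25.5×6 rectangle (area 153.00 mm²); the cube at (3.5, -2.5) (footprint 28.5×18.5) is included at this height (area 527.25 mm²); After the difference (first − rest): starting from the 25.5×6 cube (153.00 mm²), the 28.5×18.5 cube at (3.5, -2.5) partially overlaps it — only the 132.00 mm² overlap (of its 527.25 mm²) is removed, clipping the outline — area = 21.00 mm². Checking containment: the cross-section at z = 0.8 is a subset of the cross-section at z = 0.2.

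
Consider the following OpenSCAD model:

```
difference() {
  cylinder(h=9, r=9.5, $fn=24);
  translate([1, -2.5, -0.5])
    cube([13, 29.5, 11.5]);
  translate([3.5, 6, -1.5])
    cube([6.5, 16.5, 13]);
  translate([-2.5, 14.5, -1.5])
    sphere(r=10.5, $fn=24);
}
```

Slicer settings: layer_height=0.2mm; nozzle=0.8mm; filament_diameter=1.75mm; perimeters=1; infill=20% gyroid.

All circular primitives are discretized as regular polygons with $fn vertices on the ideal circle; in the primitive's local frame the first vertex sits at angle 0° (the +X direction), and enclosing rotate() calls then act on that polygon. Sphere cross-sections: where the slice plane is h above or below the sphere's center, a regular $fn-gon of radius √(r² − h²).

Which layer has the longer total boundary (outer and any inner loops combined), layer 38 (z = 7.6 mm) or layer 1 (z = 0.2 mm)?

layer 38 (z = 7.6 mm)

Layer 38 (z = 7.6): the r=9.5 cylinder gives a regular 24-gon of circumradius 9.5 (constant along its height) (perimeter = 2·24·9.500·sin(180°/24) = 59.52 mm); the 13×29.5 cube at (1, -2.5) contributes its full rectangle (perimeter 85.00 mm); the cube at (3.5, 6) (footprint 6.5×16.5) is included at this height (perimeter 46.00 mm); the r=10.5 sphere at (-2.5, 14.5) contributes a regular 24-gon of circumradius √(10.5²−9.1²) = 5.238 (perimeter = 2·24·5.238·sin(180°/24) = 32.82 mm); Subtracting the remaining from the first: starting from the r=9.5 cylinder, the 13×29.5 cube at (1, -2.5) partially overlaps it — only the 81.48 mm² overlap (of its 383.50 mm²) is removed, clipping the outline; the 6.5×16.5 cube at (3.5, 6) misses the remaining region (no effect); the r=10.5 sphere at (-2.5, 14.5) misses the remaining region (no effect) — boundary = 63.15 mm. So its perimeter = 63.15 mm. Layer 1 (z = 0.2): the r=9.5 cylinder gives a regular 24-gon of circumradius 9.5 (constant along its height) (perimeter = 2·24·9.500·sin(180°/24) = 59.52 mm); the cube at (1, -2.5) (footprint 13×29.5) is included at this height (perimeter 85.00 mm); the cube at (3.5, 6) (footprint 6.5×16.5) is included at this height (perimeter 46.00 mm); the r=10.5 sphere at (-2.5, 14.5) contributes a regular 24-gon of circumradius √(10.5²−1.7²) = 10.361 (perimeter = 2·24·10.361·sin(180°/24) = 64.92 mm); Subtracting the remaining from the first: starting from the r=9.5 cylinder, the 13×29.5 cube at (1, -2.5) partially overlaps it — only the 81.48 mm² overlap (of its 383.50 mm²) is removed, clipping the outline; the 6.5×16.5 cube at (3.5, 6) misses the remaining region (no effect); the r=10.5 sphere at (-2.5, 14.5) partially overlaps it — only the 33.43 mm² overlap (of its 333.44 mm²) is removed, clipping the outline — boundary = 57.60 mm. So its perimeter = 57.60 mm. Layer 38 is larger (63.15 vs 57.60 mm).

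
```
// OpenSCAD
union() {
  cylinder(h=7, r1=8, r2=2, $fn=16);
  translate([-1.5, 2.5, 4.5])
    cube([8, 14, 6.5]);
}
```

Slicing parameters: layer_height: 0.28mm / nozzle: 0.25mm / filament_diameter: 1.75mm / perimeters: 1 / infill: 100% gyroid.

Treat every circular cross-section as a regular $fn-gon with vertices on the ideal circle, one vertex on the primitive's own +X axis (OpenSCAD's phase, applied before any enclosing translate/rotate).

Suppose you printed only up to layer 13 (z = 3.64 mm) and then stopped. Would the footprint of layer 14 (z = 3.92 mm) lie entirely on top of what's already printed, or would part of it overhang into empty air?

Compare the two slices. At z = 3.64: the cone: at t=0.520 of its height the radius interpolates to r₁+(r₂−r₁)t = 4.880, giving a regular 16-gon of that circumradius (area = (16/2)·4.880²·sin(360°/16) = 72.91 mm²); the cube at (-1.5, 2.5) is not intersected at this z (z outside [4.5, 11]); Combining (union): only the cone is present, so the union is just that shape — area = 72.91 mm². At z = 3.92: the cone (r1=8→r2=2) has section circumradius 4.640 here — a regular 16-gon (area = (16/2)·4.640²·sin(360°/16) = 65.91 mm²); the cube at (-1.5, 2.5) is absent (z outside [4.5, 11]); Taking the union: only the cone is present, so the union is just that shape — area = 65.91 mm². Checking containment: the cross-section at z = 3.92 is a subset of the cross-section at z = 3.64.

entirely on top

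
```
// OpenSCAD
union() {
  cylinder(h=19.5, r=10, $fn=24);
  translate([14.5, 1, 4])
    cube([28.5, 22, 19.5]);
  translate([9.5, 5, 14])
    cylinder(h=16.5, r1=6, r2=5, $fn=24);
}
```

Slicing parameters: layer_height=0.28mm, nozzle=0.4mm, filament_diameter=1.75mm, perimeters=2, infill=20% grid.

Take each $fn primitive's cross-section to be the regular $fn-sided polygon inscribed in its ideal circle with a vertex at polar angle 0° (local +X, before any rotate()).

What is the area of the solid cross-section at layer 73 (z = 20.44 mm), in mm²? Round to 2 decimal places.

722.82 mm²

At z = 20.44 mm: the cylinder is not intersected at this z (z outside [0, 19.5]); the 28.5×22 cube at (14.5, 1) contributes its full rectangle (area 627.00 mm²); the cone at (9.5, 5) contributes a regular 24-gon of circumradius 5.610 (interpolated between r1=6 and r2=5 at t=0.390) (area = (24/2)·5.610²·sin(360°/24) = 97.74 mm²); Combining (union): the regions partially overlap — summed areas 724.74 mm² minus the doubly-counted overlap 1.92 mm² gives 722.82 mm² — area = 722.82 mm². Overall, the cross-section is a single solid region. Net area = 722.82 mm².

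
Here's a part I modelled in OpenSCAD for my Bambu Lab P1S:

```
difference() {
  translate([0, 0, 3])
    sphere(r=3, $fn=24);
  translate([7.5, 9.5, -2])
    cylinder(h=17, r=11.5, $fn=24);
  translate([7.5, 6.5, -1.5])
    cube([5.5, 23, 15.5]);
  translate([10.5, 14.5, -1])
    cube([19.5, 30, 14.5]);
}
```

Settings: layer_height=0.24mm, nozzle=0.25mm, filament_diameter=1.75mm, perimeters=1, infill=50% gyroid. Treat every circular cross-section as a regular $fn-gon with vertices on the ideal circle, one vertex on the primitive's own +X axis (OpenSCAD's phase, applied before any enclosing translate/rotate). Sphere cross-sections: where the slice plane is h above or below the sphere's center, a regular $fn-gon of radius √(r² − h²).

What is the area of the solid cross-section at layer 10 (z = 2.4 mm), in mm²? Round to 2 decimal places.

At z = 2.4 mm: the r=3 sphere contributes a regular 24-gon of circumradius √(3²−0.6²) = 2.939 (area = (24/2)·2.939²·sin(360°/24) = 26.83 mm²); the r=11.5 cylinder at (7.5, 9.5) gives a regular 24-gon of circumradius 11.5 (constant along its height) (area = (24/2)·11.500²·sin(360°/24) = 410.75 mm²); the 5.5×23 cube at (7.5, 6.5) contributes its full rectangle (area 126.50 mm²); the 19.5×30 cube at (10.5, 14.5) contributes its full rectangle (area 585.00 mm²); Taking the first minus the rest: starting from the r=3 sphere (26.83 mm²), the r=11.5 cylinder at (7.5, 9.5) partially overlaps it — only the 8.91 mm² overlap (of its 410.75 mm²) is removed, clipping the outline; the 5.5×23 cube at (7.5, 6.5) misses the remaining region (no effect); the 19.5×30 cube at (10.5, 14.5) misses the remaining region (no effect) — area = 17.92 mm². Overall, the cross-section is a single solid region. Net area = 17.92 mm².

17.92 mm²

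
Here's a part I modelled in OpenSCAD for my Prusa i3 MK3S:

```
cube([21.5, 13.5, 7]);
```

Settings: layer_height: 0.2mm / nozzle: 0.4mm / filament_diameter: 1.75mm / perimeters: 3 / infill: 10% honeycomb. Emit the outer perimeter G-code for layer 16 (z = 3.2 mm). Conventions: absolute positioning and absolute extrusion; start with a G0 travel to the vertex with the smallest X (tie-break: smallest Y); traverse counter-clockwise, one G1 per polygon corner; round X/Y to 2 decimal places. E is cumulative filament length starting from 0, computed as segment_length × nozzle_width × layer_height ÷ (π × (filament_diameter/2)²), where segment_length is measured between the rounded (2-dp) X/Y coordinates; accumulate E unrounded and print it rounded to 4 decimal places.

At z = 3.2 mm: the 21.5×13.5 cube contributes its full rectangle. The outline is a single polygon with 4 vertices. Extrusion per mm of travel: 0.4 × 0.2 / (π × 0.875²) = 0.033260. Accumulating E over each segment gives final E = 2.3282.

G0 X0.00 Y0.00 Z3.20
G1 X21.50 Y0.00 E0.7151
G1 X21.50 Y13.50 E1.1641
G1 X0.00 Y13.50 E1.8792
G1 X0.00 Y0.00 E2.3282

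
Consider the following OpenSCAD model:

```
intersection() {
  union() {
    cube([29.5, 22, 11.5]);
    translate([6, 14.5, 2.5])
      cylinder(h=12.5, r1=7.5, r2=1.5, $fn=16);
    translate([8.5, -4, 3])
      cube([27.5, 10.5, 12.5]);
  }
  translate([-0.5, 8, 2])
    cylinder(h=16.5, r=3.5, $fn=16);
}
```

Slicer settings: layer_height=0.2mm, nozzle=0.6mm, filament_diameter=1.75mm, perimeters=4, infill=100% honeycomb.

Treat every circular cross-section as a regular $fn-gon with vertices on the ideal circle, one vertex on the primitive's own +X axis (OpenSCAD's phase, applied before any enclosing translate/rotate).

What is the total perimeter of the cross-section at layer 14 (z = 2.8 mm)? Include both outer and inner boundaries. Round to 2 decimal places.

At z = 2.8 mm: the cube (footprint 29.5×22) is included at this height (perimeter 103.00 mm); the cone at (6, 14.5) contributes a regular 16-gon of circumradius 7.356 (interpolated between r1=7.5 and r2=1.5 at t=0.024) (perimeter = 2·16·7.356·sin(180°/16) = 45.92 mm); the cube at (8.5, -4) is absent (z outside [3, 15.5]); Combining (union): the regions partially overlap (shared area 158.65 mm²), so the edge portions inside another operand are dropped and the merged outline is re-measured after clipping — boundary = 103.59 mm; the cylinder at (-0.5, 8): section is a regular 16-gon, circumradius r=3.5 (perimeter = 2·16·3.500·sin(180°/16) = 21.85 mm); Taking the intersection: the r=3.5 cylinder at (-0.5, 8) partially overlaps the result so far; clipping to the common part keeps 15.61 mm² — boundary = 17.64 mm. Overall, the cross-section is a single solid region. Total boundary length (outer) = 17.64 mm.

17.64 mm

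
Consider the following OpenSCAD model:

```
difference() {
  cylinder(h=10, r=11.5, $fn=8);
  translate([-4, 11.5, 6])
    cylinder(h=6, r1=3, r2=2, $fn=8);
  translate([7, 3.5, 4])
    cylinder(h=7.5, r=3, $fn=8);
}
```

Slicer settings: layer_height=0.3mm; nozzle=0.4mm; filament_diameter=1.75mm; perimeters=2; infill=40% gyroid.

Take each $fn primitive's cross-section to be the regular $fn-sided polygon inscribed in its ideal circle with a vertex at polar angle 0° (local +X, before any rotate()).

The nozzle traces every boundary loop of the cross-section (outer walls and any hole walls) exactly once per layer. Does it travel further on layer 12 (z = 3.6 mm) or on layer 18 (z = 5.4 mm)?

layer 18 (z = 5.4 mm)

Layer 12 (z = 3.6): the cylinder: section is a regular 8-gon, circumradius r=11.5 (perimeter = 2·8·11.500·sin(180°/8) = 70.41 mm); the cone at (-4, 11.5) is absent (z outside [6, 12]); the cylinder at (7, 3.5) is not intersected at this z (z outside [4, 11.5]); Subtracting the remaining from the first: none of the subtracted shapes is present at this height, so the r=11.5 cylinder is unchanged — boundary = 70.41 mm. So its perimeter = 70.41 mm. Layer 18 (z = 5.4): the r=11.5 cylinder gives a regular 8-gon of circumradius 11.5 (constant along its height) (perimeter = 2·8·11.500·sin(180°/8) = 70.41 mm); the cone at (-4, 11.5) does not reach this height (z outside [6, 12]); the r=3 cylinder at (7, 3.5) contributes a regular 8-gon of circumradius 3 (perimeter = 2·8·3.000·sin(180°/8) = 18.37 mm); After the difference (first − rest): starting from the r=11.5 cylinder, the r=3 cylinder at (7, 3.5) lies wholly inside it (removes its full 25.46 mm² and its 18.37 mm outline becomes a hole wall) — boundary (outer + 1 inner loop) = 88.78 mm. So its perimeter = 88.78 mm. Layer 18 is larger (88.78 vs 70.41 mm).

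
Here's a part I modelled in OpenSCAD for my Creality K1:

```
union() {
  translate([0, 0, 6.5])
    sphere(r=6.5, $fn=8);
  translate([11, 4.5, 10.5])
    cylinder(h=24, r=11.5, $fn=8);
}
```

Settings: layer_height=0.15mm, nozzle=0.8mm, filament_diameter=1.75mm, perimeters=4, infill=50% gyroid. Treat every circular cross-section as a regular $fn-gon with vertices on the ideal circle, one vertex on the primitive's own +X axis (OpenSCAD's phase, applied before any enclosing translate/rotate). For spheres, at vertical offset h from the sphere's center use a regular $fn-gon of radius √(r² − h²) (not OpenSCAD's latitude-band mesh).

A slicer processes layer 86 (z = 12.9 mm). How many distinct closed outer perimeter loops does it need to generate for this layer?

At z = 12.9 mm: the r=6.5 sphere slices to a regular 8-gon of circumradius 1.136 (√(r²−h²) with h=6.4 from center); the r=11.5 cylinder at (11, 4.5) gives a regular 8-gon of circumradius 11.5 (constant along its height); Combining (union): the 2 present regions are separate (no shared area or edge), so areas and boundary lengths simply add and each stays a separate island — 2 connected regions. The result has 2 disconnected regions.

2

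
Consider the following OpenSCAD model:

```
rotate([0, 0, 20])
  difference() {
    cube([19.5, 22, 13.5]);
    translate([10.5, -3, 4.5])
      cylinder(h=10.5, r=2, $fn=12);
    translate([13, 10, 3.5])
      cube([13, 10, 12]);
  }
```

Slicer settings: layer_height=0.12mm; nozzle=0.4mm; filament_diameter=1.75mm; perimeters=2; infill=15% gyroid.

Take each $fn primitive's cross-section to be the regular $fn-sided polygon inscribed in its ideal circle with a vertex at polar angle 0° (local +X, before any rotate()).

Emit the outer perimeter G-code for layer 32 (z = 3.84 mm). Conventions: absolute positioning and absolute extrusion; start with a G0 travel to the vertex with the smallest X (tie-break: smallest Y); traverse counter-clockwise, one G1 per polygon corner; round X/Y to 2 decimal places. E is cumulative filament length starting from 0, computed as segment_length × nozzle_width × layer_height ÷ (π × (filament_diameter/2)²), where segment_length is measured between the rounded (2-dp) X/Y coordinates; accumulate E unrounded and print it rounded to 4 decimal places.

At z = 3.84 mm: the 19.5×22 cube contributes its full rectangle; the cylinder at (10.5, -3) is not intersected at this z (z outside [4.5, 15]); the 13×10 cube at (13, 10) contributes its full rectangle; After the difference (first − rest): starting from the 19.5×22 cube, the 13×10 cube at (13, 10) partially overlaps it — only the 65.00 mm² overlap (of its 130.00 mm²) is removed, clipping the outline — 1 connected region; (whole slice rotated 20° about Z — lengths, areas and connectivity unchanged). The outline is a single polygon with 8 vertices. Extrusion per mm of travel: 0.4 × 0.12 / (π × 0.875²) = 0.019956. Accumulating E over each segment gives final E = 1.9154.

G0 X-7.52 Y20.67 Z3.84
G1 X0.00 Y0.00 E0.4389
G1 X18.32 Y6.67 E0.8280
G1 X14.90 Y16.07 E1.0276
G1 X8.80 Y13.84 E1.1572
G1 X5.38 Y23.24 E1.3569
G1 X11.48 Y25.46 E1.4864
G1 X10.80 Y27.34 E1.5263
G1 X-7.52 Y20.67 E1.9154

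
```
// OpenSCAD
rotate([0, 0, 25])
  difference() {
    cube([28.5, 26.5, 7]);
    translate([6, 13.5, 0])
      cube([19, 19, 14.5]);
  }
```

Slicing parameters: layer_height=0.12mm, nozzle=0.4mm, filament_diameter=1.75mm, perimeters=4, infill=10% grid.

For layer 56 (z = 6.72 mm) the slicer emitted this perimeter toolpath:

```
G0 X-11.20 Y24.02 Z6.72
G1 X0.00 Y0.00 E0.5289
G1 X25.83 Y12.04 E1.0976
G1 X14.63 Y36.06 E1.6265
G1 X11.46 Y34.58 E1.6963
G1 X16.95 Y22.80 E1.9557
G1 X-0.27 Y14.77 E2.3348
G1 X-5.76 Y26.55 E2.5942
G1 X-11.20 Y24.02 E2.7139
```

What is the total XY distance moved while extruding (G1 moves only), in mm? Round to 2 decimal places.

136.00 mm

Sum the Euclidean lengths of each G1 segment: total = 136.00 mm.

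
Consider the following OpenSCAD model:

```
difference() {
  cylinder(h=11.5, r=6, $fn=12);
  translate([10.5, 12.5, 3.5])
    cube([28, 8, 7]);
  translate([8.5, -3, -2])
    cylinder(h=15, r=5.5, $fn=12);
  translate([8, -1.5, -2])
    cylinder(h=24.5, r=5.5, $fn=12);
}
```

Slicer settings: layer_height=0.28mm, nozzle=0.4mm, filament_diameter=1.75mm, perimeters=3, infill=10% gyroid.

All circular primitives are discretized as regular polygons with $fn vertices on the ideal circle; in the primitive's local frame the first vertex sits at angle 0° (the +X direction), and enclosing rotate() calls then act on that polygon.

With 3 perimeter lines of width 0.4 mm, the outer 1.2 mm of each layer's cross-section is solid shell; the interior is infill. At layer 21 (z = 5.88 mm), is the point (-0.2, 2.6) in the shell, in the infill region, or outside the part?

At z = 5.88 mm: the cylinder: section is a regular 12-gon, circumradius r=6; the cube at (10.5, 12.5) (footprint 28×8) is included at this height; the r=5.5 cylinder at (8.5, -3) contributes a regular 12-gon of circumradius 5.5; the r=5.5 cylinder at (8, -1.5) gives a regular 12-gon of circumradius 5.5 (constant along its height); After the difference (first − rest): starting from the r=6 cylinder, the 28×8 cube at (10.5, 12.5) misses the remaining region (no effect); the r=5.5 cylinder at (8.5, -3) partially overlaps it — only the 10.07 mm² overlap (of its 90.75 mm²) is removed, clipping the outline; the r=5.5 cylinder at (8, -1.5) partially overlaps it — only the 6.43 mm² overlap (of its 90.75 mm²) is removed, clipping the outline — 1 connected region. Overall, the cross-section is a single solid region. The nearest boundary edge runs (-3.00, 5.20)→(0.00, 6.00); distance from the point to it = 3.23 mm. The point is inside the cross-section and 3.23 mm from the nearest boundary — more than the 1.2 mm shell width (3 × 0.4), so it's in the infill interior.

infill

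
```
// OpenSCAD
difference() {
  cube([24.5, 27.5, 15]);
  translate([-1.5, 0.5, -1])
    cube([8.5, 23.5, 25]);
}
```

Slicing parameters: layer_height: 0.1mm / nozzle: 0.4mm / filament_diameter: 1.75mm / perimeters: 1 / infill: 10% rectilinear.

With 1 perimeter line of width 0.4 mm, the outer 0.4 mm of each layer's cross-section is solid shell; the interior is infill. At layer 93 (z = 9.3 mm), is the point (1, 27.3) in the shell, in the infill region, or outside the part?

At z = 9.3 mm: the cube is present — its section is the full 24.5×27.5 rectangle; the 8.5×23.5 cube at (-1.5, 0.5) contributes its full rectangle; After the difference (first − rest): starting from the 24.5×27.5 cube, the 8.5×23.5 cube at (-1.5, 0.5) partially overlaps it — only the 164.50 mm² overlap (of its 199.75 mm²) is removed, clipping the outline — 1 connected region. Overall, the cross-section is a single solid region. The nearest boundary edge runs (0.00, 27.50)→(24.50, 27.50); distance from the point to it = 0.20 mm. The point is inside the cross-section, 0.20 mm from the nearest boundary — within the 0.4 mm shell band (1 × 0.4).

shell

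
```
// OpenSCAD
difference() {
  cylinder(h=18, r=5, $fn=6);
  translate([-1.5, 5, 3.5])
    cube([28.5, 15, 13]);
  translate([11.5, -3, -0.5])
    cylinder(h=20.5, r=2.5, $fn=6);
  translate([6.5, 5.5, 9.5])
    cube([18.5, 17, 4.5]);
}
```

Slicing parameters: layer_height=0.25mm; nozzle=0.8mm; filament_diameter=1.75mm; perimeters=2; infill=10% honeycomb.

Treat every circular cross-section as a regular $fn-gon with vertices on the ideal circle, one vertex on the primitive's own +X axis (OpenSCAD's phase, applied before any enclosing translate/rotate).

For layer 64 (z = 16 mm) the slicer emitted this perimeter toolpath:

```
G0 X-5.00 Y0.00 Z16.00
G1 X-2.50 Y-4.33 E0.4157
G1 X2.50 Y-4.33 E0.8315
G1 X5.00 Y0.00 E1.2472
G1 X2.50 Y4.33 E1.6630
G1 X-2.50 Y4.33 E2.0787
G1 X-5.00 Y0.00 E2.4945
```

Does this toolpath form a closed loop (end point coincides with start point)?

yes

Start point (G0): (-5.00, 0.00). End point (last G1): the path returns to the start — closed.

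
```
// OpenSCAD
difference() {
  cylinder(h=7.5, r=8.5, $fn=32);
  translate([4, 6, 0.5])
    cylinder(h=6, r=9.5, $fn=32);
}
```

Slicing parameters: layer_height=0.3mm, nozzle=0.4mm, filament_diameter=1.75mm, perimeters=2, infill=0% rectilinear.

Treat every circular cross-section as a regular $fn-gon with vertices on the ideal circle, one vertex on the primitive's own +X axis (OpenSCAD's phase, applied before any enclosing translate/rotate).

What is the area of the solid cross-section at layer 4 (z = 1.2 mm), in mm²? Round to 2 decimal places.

99.05 mm²

At z = 1.2 mm: the cylinder: section is a regular 32-gon, circumradius r=8.5 (area = (32/2)·8.500²·sin(360°/32) = 225.52 mm²); the r=9.5 cylinder at (4, 6) gives a regular 32-gon of circumradius 9.5 (constant along its height) (area = (32/2)·9.500²·sin(360°/32) = 281.71 mm²); Taking the first minus the rest: starting from the r=8.5 cylinder (225.52 mm²), the r=9.5 cylinder at (4, 6) partially overlaps it — only the 126.48 mm² overlap (of its 281.71 mm²) is removed, clipping the outline — area = 99.05 mm². Overall, the cross-section is a single solid region. Net area = 99.05 mm².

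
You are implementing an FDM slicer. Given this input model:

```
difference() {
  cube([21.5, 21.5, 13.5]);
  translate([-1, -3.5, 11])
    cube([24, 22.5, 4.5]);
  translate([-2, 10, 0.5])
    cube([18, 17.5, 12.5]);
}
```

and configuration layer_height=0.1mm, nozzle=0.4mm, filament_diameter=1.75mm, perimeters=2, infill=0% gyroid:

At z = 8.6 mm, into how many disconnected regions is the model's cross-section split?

At z = 8.6 mm: the cube (footprint 21.5×21.5) is included at this height; the cube at (-1, -3.5) is absent (z outside [11, 15.5]); the cube at (-2, 10) (footprint 18×17.5) is included at this height; After the difference (first − rest): starting from the 21.5×21.5 cube, the 18×17.5 cube at (-2, 10) partially overlaps it — only the 184.00 mm² overlap (of its 315.00 mm²) is removed, clipping the outline — 1 connected region. The result has 1 disconnected region.

1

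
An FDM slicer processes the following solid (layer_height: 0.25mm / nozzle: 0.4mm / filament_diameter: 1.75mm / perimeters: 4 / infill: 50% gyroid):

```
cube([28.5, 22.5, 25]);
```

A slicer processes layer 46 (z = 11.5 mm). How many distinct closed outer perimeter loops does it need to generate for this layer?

1

At z = 11.5 mm: the cube is present — its section is the full 28.5×22.5 rectangle. The result has 1 disconnected region.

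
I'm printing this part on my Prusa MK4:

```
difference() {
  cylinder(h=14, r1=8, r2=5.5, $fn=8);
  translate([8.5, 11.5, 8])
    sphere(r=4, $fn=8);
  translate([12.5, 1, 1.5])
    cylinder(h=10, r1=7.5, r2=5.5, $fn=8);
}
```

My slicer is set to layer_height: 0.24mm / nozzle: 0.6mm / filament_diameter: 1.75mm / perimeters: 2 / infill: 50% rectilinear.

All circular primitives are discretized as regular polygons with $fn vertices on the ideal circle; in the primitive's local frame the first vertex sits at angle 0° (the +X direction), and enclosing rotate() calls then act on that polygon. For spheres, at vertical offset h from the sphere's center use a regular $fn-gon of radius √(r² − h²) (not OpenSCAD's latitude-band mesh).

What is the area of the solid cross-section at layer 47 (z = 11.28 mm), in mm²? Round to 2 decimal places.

101.34 mm²

At z = 11.28 mm: the cone (r1=8→r2=5.5) has section circumradius 5.986 here — a regular 8-gon (area = (8/2)·5.986²·sin(360°/8) = 101.34 mm²); the r=4 sphere at (8.5, 11.5) contributes a regular 8-gon of circumradius √(4²−3.28²) = 2.289 (area = (8/2)·2.289²·sin(360°/8) = 14.83 mm²); the cone at (12.5, 1): at t=0.978 of its height the radius interpolates to r₁+(r₂−r₁)t = 5.544, giving a regular 8-gon of that circumradius (area = (8/2)·5.544²·sin(360°/8) = 86.93 mm²); After the difference (first − rest): starting from the cone (101.34 mm²), the r=4 sphere at (8.5, 11.5) misses the remaining region (no effect); the cone at (12.5, 1) misses the remaining region (no effect) — area = 101.34 mm². Overall, the cross-section is a single solid region. Net area = 101.34 mm².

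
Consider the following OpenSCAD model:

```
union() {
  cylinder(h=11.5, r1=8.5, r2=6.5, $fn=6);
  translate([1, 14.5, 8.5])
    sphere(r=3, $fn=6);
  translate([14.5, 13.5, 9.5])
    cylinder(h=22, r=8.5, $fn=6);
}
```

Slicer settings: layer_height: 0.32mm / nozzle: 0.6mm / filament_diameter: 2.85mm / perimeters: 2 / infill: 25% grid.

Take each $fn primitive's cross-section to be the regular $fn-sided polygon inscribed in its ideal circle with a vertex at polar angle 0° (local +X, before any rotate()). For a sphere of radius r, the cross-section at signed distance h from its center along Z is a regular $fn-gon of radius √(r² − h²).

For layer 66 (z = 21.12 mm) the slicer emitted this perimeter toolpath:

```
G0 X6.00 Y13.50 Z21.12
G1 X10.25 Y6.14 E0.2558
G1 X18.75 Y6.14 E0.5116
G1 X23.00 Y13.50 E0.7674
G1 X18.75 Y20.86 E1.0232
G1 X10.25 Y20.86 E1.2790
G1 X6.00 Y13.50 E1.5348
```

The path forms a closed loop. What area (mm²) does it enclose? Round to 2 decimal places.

187.68 mm²

Apply the shoelace formula to the sequence of (X, Y) vertices; enclosed area = 187.68 mm².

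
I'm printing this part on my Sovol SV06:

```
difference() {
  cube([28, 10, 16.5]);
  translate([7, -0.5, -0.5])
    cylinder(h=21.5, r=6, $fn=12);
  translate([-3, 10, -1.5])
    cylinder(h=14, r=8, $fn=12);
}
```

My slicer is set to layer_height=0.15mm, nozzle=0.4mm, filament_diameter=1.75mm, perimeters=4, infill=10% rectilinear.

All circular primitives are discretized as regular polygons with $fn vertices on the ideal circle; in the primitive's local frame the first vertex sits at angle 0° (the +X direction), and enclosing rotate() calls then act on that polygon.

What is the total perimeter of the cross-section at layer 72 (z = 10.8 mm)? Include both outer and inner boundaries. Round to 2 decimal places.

78.99 mm

At z = 10.8 mm: the cube (footprint 28×10) is included at this height (perimeter 76.00 mm); the cylinder at (7, -0.5): section is a regular 12-gon, circumradius r=6 (perimeter = 2·12·6.000·sin(180°/12) = 37.27 mm); the r=8 cylinder at (-3, 10) contributes a regular 12-gon of circumradius 8 (perimeter = 2·12·8.000·sin(180°/12) = 49.69 mm); Subtracting the remaining from the first: starting from the 28×10 cube, the r=6 cylinder at (7, -0.5) partially overlaps it — only the 48.07 mm² overlap (of its 108.00 mm²) is removed, clipping the outline; the r=8 cylinder at (-3, 10) partially overlaps it — only the 25.21 mm² overlap (of its 192.00 mm²) is removed, clipping the outline — boundary = 78.99 mm. Overall, the cross-section is a single solid region. Total boundary length (outer) = 78.99 mm.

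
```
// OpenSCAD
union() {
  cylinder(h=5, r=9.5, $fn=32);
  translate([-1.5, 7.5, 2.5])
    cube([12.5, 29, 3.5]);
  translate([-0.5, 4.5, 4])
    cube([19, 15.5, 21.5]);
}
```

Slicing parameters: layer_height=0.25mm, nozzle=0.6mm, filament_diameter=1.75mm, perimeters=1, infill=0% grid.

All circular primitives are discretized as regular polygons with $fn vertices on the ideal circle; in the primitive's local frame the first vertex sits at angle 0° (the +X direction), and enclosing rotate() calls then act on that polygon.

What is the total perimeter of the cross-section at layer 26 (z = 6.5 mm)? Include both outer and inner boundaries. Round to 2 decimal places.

At z = 6.5 mm: the cylinder does not reach this height (z outside [0, 5]); the cube at (-1.5, 7.5) does not reach this height (z outside [2.5, 6]); the cube at (-0.5, 4.5) (footprint 19×15.5) is included at this height (perimeter 69.00 mm); Merging all regions: only the 19×15.5 cube at (-0.5, 4.5) is present, so the union is just that shape — boundary = 69.00 mm. Overall, the cross-section is a single solid region. Total boundary length (outer) = 69.00 mm.

69.00 mm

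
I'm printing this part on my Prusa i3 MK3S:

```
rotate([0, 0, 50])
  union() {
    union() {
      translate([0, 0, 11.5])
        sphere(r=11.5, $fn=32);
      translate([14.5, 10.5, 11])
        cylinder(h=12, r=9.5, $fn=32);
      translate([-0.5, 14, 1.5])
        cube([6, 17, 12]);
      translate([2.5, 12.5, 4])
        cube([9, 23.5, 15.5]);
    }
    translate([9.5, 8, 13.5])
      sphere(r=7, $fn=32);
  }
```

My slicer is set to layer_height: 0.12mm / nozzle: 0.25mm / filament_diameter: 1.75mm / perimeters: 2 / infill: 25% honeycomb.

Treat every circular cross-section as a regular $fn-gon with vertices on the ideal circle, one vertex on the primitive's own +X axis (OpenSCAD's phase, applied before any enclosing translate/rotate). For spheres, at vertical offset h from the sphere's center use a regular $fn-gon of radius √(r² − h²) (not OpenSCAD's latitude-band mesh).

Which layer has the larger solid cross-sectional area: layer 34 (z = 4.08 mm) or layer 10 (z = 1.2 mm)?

Layer 34 (z = 4.08): the sphere: section is a regular 32-gon, circumradius = √(r²−h²) = √(11.5²−7.42²) = 8.786 (area = (32/2)·8.786²·sin(360°/32) = 240.96 mm²); the cylinder at (14.5, 10.5) is not intersected at this z (z outside [11, 23]); the cube at (-0.5, 14) (footprint 6×17) is included at this height (area 102.00 mm²); the 9×23.5 cube at (2.5, 12.5) contributes its full rectangle (area 211.50 mm²); Combining (union): the regions partially overlap — summed areas 554.46 mm² minus the doubly-counted overlap 51.00 mm² gives 503.46 mm² — area = 503.46 mm²; the sphere at (9.5, 8) is absent (|z−center|=9.420 > r=7); Taking the union: only that combined region is present, so the union is just that shape — area = 503.46 mm²; (whole slice rotated 50° about Z — lengths, areas and connectivity unchanged). So its area = 503.46 mm². Layer 10 (z = 1.2): the r=11.5 sphere contributes a regular 32-gon of circumradius √(11.5²−10.3²) = 5.115 (area = (32/2)·5.115²·sin(360°/32) = 81.66 mm²); the cylinder at (14.5, 10.5) is absent (z outside [11, 23]); the cube at (-0.5, 14) is absent (z outside [1.5, 13.5]); the cube at (2.5, 12.5) does not reach this height (z outside [4, 19.5]); Combining (union): only the r=11.5 sphere is present, so the union is just that shape — area = 81.66 mm²; the sphere at (9.5, 8) is absent (|z−center|=12.300 > r=7); Taking the union: only the result so far is present, so the union is just that shape — area = 81.66 mm²; (whole slice rotated 50° about Z — lengths, areas and connectivity unchanged). So its area = 81.66 mm². Layer 34 is larger (503.46 vs 81.66 mm²).

layer 34 (z = 4.08 mm)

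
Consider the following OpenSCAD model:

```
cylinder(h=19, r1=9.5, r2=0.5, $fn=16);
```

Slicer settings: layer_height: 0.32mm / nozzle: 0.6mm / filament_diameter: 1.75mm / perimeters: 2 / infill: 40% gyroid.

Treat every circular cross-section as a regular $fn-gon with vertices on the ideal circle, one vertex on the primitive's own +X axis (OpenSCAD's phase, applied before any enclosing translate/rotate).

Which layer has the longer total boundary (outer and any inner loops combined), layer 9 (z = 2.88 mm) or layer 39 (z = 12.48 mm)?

layer 9 (z = 2.88 mm)

Layer 9 (z = 2.88): the cone: at t=0.152 of its height the radius interpolates to r₁+(r₂−r₁)t = 8.136, giving a regular 16-gon of that circumradius (perimeter = 2·16·8.136·sin(180°/16) = 50.79 mm). So its perimeter = 50.79 mm. Layer 39 (z = 12.48): the cone (r1=9.5→r2=0.5) has section circumradius 3.588 here — a regular 16-gon (perimeter = 2·16·3.588·sin(180°/16) = 22.40 mm). So its perimeter = 22.40 mm. Layer 9 is larger (50.79 vs 22.40 mm).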